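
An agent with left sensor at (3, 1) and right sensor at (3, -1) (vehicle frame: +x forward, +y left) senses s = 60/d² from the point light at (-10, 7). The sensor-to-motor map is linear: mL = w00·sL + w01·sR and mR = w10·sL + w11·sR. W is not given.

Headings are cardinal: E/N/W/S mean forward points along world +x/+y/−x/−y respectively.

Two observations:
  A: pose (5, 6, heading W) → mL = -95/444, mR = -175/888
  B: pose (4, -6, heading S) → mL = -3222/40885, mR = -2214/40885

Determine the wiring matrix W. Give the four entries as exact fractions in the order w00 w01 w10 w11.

1/2 -1 -1 1/2

obs A: pose=(5,6,W) → sL=15/37, sR=5/12, mL=-95/444, mR=-175/888
obs B: pose=(4,-6,S) → sL=60/481, sR=12/85, mL=-3222/40885, mR=-2214/40885
sensor matrix S = [[15/37, 5/12], [60/481, 12/85]]; det S = 43/8177
solve [mL_A; mL_B] = S·[w00; w01] and [mR_A; mR_B] = S·[w10; w11]:
  w00 = 1/2, w01 = -1, w10 = -1, w11 = 1/2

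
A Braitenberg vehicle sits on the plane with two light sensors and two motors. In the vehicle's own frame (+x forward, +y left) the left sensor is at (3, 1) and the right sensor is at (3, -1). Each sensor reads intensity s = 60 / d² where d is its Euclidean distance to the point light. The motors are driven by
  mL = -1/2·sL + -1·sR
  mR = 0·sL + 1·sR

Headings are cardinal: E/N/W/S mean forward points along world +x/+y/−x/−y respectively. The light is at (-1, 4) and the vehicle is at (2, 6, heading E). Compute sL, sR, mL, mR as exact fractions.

left sensor world pos  = (5, 7); dL² = 45
right sensor world pos = (5, 5); dR² = 37
sL = 60/45 = 4/3
sR = 60/37 = 60/37
mL = -1/2·sL + -1·sR = -254/111
mR = 0·sL + 1·sR = 60/37

4/3 60/37 -254/111 60/37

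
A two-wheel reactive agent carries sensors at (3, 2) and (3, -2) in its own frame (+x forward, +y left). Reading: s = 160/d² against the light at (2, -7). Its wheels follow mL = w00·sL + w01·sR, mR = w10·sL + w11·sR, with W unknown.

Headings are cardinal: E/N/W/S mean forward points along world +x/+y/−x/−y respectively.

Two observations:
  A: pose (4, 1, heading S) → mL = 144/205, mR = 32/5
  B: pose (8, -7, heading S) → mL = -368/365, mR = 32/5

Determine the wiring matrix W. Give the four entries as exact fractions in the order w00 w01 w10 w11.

obs A: pose=(4,1,S) → sL=160/41, sR=32/5, mL=144/205, mR=32/5
obs B: pose=(8,-7,S) → sL=160/73, sR=32/5, mL=-368/365, mR=32/5
sensor matrix S = [[160/41, 32/5], [160/73, 32/5]]; det S = 32768/2993
solve [mL_A; mL_B] = S·[w00; w01] and [mR_A; mR_B] = S·[w10; w11]:
  w00 = 1, w01 = -1/2, w10 = 0, w11 = 1

1 -1/2 0 1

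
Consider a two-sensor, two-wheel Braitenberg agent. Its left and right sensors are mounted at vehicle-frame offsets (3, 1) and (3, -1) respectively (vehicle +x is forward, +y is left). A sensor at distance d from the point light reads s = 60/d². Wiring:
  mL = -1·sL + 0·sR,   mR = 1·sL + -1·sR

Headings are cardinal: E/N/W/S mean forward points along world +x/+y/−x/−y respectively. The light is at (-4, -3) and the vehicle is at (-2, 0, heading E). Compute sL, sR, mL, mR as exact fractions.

60/41 60/29 -60/41 -720/1189

left sensor world pos  = (1, 1); dL² = 41
right sensor world pos = (1, -1); dR² = 29
sL = 60/41 = 60/41
sR = 60/29 = 60/29
mL = -1·sL + 0·sR = -60/41
mR = 1·sL + -1·sR = -720/1189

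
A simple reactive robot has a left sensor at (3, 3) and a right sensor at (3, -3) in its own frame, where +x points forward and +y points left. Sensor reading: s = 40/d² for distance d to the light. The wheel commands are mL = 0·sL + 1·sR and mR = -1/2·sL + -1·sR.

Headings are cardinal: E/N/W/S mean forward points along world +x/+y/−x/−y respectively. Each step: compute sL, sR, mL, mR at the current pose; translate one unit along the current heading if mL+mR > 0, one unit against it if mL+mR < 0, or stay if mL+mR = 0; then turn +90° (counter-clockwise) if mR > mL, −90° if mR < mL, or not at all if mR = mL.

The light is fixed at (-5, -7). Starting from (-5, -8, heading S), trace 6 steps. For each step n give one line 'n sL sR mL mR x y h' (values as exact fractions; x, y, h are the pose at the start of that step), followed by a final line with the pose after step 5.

0 8/5 8/5 8/5 -12/5 -5 -8 S
1 20/9 20/9 20/9 -10/3 -5 -7 W
2 40/13 8/5 8/5 -204/65 -4 -7 N
3 2 5/4 5/4 -9/4 -4 -8 E
4 8/5 8/5 8/5 -12/5 -5 -8 S
5 20/9 20/9 20/9 -10/3 -5 -7 W
final -4 -7 N

n=0: pose=(-5,-8,S); sL=8/5, sR=8/5; mL=8/5, mR=-12/5; mL+mR=-4/5 → advance -1; mR−mL=-4 → turn -1·90°
n=1: pose=(-5,-7,W); sL=20/9, sR=20/9; mL=20/9, mR=-10/3; mL+mR=-10/9 → advance -1; mR−mL=-50/9 → turn -1·90°
n=2: pose=(-4,-7,N); sL=40/13, sR=8/5; mL=8/5, mR=-204/65; mL+mR=-20/13 → advance -1; mR−mL=-308/65 → turn -1·90°
n=3: pose=(-4,-8,E); sL=2, sR=5/4; mL=5/4, mR=-9/4; mL+mR=-1 → advance -1; mR−mL=-7/2 → turn -1·90°
n=4: pose=(-5,-8,S); sL=8/5, sR=8/5; mL=8/5, mR=-12/5; mL+mR=-4/5 → advance -1; mR−mL=-4 → turn -1·90°
n=5: pose=(-5,-7,W); sL=20/9, sR=20/9; mL=20/9, mR=-10/3; mL+mR=-10/9 → advance -1; mR−mL=-50/9 → turn -1·90°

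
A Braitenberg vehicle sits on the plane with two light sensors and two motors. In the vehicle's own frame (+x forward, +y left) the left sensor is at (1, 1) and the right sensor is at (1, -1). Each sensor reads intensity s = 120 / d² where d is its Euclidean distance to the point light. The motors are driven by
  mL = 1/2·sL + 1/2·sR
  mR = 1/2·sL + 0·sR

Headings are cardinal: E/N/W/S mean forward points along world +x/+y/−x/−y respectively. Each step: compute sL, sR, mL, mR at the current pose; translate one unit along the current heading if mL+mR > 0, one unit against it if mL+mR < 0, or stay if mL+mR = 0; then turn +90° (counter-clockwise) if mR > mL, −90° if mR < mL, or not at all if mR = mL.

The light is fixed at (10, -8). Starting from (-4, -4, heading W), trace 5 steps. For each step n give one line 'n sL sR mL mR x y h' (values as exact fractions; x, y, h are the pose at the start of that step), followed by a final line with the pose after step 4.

0 20/39 12/25 484/975 10/39 -4 -4 W
1 120/281 120/221 30120/62101 60/281 -5 -4 N
2 15/29 30/53 1665/3074 15/58 -5 -3 E
3 24/37 120/241 5112/8917 12/37 -4 -3 S
4 20/39 12/25 484/975 10/39 -4 -4 W
final -5 -4 N

n=0: pose=(-4,-4,W); sL=20/39, sR=12/25; mL=484/975, mR=10/39; mL+mR=734/975 → advance +1; mR−mL=-6/25 → turn -1·90°
n=1: pose=(-5,-4,N); sL=120/281, sR=120/221; mL=30120/62101, mR=60/281; mL+mR=43380/62101 → advance +1; mR−mL=-60/221 → turn -1·90°
n=2: pose=(-5,-3,E); sL=15/29, sR=30/53; mL=1665/3074, mR=15/58; mL+mR=1230/1537 → advance +1; mR−mL=-15/53 → turn -1·90°
n=3: pose=(-4,-3,S); sL=24/37, sR=120/241; mL=5112/8917, mR=12/37; mL+mR=8004/8917 → advance +1; mR−mL=-60/241 → turn -1·90°
n=4: pose=(-4,-4,W); sL=20/39, sR=12/25; mL=484/975, mR=10/39; mL+mR=734/975 → advance +1; mR−mL=-6/25 → turn -1·90°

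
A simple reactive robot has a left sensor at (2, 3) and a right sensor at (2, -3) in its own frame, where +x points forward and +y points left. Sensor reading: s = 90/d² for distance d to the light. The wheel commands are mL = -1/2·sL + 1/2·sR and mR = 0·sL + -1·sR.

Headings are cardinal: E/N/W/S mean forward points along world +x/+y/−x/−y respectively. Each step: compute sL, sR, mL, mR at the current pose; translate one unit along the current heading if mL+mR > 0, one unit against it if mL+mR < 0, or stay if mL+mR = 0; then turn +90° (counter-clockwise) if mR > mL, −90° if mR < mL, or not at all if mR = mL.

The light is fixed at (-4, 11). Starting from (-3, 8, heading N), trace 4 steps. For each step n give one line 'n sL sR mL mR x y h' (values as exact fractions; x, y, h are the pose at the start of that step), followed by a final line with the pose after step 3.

n=0: pose=(-3,8,N); sL=18, sR=90/17; mL=-108/17, mR=-90/17; mL+mR=-198/17 → advance -1; mR−mL=18/17 → turn +1·90°
n=1: pose=(-3,7,W); sL=9/5, sR=45; mL=108/5, mR=-45; mL+mR=-117/5 → advance -1; mR−mL=-333/5 → turn -1·90°
n=2: pose=(-2,7,N); sL=18, sR=90/29; mL=-216/29, mR=-90/29; mL+mR=-306/29 → advance -1; mR−mL=126/29 → turn +1·90°
n=3: pose=(-2,6,W); sL=45/32, sR=45/2; mL=675/64, mR=-45/2; mL+mR=-765/64 → advance -1; mR−mL=-2115/64 → turn -1·90°

0 18 90/17 -108/17 -90/17 -3 8 N
1 9/5 45 108/5 -45 -3 7 W
2 18 90/29 -216/29 -90/29 -2 7 N
3 45/32 45/2 675/64 -45/2 -2 6 W
final -1 6 N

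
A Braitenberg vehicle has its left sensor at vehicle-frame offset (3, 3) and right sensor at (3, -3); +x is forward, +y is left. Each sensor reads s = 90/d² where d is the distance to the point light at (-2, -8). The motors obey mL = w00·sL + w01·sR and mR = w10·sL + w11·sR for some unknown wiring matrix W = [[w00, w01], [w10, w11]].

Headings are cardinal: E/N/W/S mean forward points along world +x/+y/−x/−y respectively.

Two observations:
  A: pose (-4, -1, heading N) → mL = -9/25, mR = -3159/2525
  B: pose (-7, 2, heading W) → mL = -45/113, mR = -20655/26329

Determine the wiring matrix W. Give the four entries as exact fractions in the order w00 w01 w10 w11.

obs A: pose=(-4,-1,N) → sL=18/25, sR=90/101, mL=-9/25, mR=-3159/2525
obs B: pose=(-7,2,W) → sL=90/113, sR=90/233, mL=-45/113, mR=-20655/26329
sensor matrix S = [[18/25, 90/101], [90/113, 90/233]]; det S = -5738688/13296145
solve [mL_A; mL_B] = S·[w00; w01] and [mR_A; mR_B] = S·[w10; w11]:
  w00 = -1/2, w01 = 0, w10 = -1/2, w11 = -1

-1/2 0 -1/2 -1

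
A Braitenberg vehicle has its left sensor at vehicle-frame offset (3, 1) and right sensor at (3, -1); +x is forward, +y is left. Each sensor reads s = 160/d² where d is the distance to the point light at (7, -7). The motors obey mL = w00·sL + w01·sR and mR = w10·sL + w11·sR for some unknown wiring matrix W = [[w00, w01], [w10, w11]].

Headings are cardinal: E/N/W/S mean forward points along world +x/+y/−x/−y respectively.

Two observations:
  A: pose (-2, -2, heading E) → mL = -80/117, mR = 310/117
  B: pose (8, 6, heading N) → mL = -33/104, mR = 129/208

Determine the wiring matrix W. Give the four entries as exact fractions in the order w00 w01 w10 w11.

obs A: pose=(-2,-2,E) → sL=20/9, sR=40/13, mL=-80/117, mR=310/117
obs B: pose=(8,6,N) → sL=5/8, sR=8/13, mL=-33/104, mR=129/208
sensor matrix S = [[20/9, 40/13], [5/8, 8/13]]; det S = -5/9
solve [mL_A; mL_B] = S·[w00; w01] and [mR_A; mR_B] = S·[w10; w11]:
  w00 = -1, w01 = 1/2, w10 = 1/2, w11 = 1/2

-1 1/2 1/2 1/2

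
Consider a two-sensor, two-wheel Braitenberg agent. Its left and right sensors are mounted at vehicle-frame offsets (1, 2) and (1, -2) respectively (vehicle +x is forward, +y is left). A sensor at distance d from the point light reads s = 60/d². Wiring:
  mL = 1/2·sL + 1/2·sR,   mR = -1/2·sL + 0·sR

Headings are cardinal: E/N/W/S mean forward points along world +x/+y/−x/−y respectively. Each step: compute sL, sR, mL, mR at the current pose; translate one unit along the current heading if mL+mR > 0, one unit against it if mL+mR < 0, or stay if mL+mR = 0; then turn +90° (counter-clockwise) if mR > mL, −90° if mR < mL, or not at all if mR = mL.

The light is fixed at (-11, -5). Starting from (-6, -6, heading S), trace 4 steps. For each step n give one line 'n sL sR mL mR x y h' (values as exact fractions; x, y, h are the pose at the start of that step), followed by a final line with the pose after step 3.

0 60/53 60/13 1980/689 -30/53 -6 -6 S
1 15/8 15/4 45/16 -15/16 -6 -7 W
2 12 60/37 252/37 -6 -7 -7 N
3 30/13 30/17 450/221 -15/13 -7 -6 E
final -6 -6 S

n=0: pose=(-6,-6,S); sL=60/53, sR=60/13; mL=1980/689, mR=-30/53; mL+mR=30/13 → advance +1; mR−mL=-2370/689 → turn -1·90°
n=1: pose=(-6,-7,W); sL=15/8, sR=15/4; mL=45/16, mR=-15/16; mL+mR=15/8 → advance +1; mR−mL=-15/4 → turn -1·90°
n=2: pose=(-7,-7,N); sL=12, sR=60/37; mL=252/37, mR=-6; mL+mR=30/37 → advance +1; mR−mL=-474/37 → turn -1·90°
n=3: pose=(-7,-6,E); sL=30/13, sR=30/17; mL=450/221, mR=-15/13; mL+mR=15/17 → advance +1; mR−mL=-705/221 → turn -1·90°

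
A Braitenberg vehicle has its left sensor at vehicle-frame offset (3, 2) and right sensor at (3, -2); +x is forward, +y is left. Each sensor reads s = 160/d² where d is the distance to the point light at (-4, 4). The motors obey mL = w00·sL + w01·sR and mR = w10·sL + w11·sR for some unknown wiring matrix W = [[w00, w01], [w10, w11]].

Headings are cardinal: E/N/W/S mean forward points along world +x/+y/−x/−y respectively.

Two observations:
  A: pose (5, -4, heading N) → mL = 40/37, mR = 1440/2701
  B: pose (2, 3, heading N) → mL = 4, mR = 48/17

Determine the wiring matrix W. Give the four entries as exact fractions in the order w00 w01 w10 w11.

obs A: pose=(5,-4,N) → sL=80/37, sR=80/73, mL=40/37, mR=1440/2701
obs B: pose=(2,3,N) → sL=8, sR=40/17, mL=4, mR=48/17
sensor matrix S = [[80/37, 80/73], [8, 40/17]]; det S = -168960/45917
solve [mL_A; mL_B] = S·[w00; w01] and [mR_A; mR_B] = S·[w10; w11]:
  w00 = 1/2, w01 = 0, w10 = 1/2, w11 = -1/2

1/2 0 1/2 -1/2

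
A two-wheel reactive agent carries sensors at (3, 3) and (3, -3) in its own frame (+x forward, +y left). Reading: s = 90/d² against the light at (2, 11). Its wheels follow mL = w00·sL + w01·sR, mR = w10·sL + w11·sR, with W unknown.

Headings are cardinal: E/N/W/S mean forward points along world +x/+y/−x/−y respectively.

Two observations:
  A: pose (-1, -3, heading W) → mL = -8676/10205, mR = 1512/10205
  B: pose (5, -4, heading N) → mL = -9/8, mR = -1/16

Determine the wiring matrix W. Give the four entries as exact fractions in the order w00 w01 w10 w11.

obs A: pose=(-1,-3,W) → sL=18/65, sR=90/157, mL=-8676/10205, mR=1512/10205
obs B: pose=(5,-4,N) → sL=5/8, sR=1/2, mL=-9/8, mR=-1/16
sensor matrix S = [[18/65, 90/157], [5/8, 1/2]]; det S = -8973/40820
solve [mL_A; mL_B] = S·[w00; w01] and [mR_A; mR_B] = S·[w10; w11]:
  w00 = -1, w01 = -1, w10 = -1/2, w11 = 1/2

-1 -1 -1/2 1/2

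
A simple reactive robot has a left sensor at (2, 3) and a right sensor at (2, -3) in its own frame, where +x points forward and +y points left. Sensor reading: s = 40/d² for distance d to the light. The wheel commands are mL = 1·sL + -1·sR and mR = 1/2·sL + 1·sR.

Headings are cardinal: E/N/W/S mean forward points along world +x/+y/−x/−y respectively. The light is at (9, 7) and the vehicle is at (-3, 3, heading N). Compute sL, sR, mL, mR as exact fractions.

left sensor world pos  = (-6, 5); dL² = 229
right sensor world pos = (0, 5); dR² = 85
sL = 40/229 = 40/229
sR = 40/85 = 8/17
mL = 1·sL + -1·sR = -1152/3893
mR = 1/2·sL + 1·sR = 2172/3893

40/229 8/17 -1152/3893 2172/3893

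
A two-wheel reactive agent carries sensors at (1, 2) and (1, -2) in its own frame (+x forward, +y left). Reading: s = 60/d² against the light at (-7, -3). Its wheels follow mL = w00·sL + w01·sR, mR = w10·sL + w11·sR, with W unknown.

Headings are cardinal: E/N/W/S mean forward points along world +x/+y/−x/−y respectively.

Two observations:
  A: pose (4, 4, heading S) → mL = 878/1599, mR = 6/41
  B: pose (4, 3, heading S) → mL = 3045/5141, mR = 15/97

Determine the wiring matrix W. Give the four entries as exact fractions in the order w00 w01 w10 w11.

obs A: pose=(4,4,S) → sL=12/41, sR=20/39, mL=878/1599, mR=6/41
obs B: pose=(4,3,S) → sL=30/97, sR=30/53, mL=3045/5141, mR=15/97
sensor matrix S = [[12/41, 20/39], [30/97, 30/53]]; det S = 19360/2740153
solve [mL_A; mL_B] = S·[w00; w01] and [mR_A; mR_B] = S·[w10; w11]:
  w00 = 1, w01 = 1/2, w10 = 1/2, w11 = 0

1 1/2 1/2 0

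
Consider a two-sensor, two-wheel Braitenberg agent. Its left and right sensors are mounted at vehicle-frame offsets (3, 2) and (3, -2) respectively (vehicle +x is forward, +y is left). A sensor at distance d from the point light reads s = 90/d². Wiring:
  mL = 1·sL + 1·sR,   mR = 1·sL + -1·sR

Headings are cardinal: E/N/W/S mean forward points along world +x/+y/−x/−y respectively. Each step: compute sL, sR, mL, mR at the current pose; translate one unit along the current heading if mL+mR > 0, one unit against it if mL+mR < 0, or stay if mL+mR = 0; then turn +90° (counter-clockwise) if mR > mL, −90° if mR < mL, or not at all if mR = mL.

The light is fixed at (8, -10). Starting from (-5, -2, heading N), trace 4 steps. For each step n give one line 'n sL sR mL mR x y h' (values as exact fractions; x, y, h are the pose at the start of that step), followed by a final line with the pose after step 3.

0 45/173 45/121 13230/20933 -2340/20933 -5 -2 N
1 90/221 90/149 33300/32929 -6480/32929 -5 -1 E
2 45/68 45/116 1035/986 135/493 -4 -1 S
3 10/29 18/65 1172/1885 128/1885 -4 -2 W
final -5 -2 N

n=0: pose=(-5,-2,N); sL=45/173, sR=45/121; mL=13230/20933, mR=-2340/20933; mL+mR=90/173 → advance +1; mR−mL=-90/121 → turn -1·90°
n=1: pose=(-5,-1,E); sL=90/221, sR=90/149; mL=33300/32929, mR=-6480/32929; mL+mR=180/221 → advance +1; mR−mL=-180/149 → turn -1·90°
n=2: pose=(-4,-1,S); sL=45/68, sR=45/116; mL=1035/986, mR=135/493; mL+mR=45/34 → advance +1; mR−mL=-45/58 → turn -1·90°
n=3: pose=(-4,-2,W); sL=10/29, sR=18/65; mL=1172/1885, mR=128/1885; mL+mR=20/29 → advance +1; mR−mL=-36/65 → turn -1·90°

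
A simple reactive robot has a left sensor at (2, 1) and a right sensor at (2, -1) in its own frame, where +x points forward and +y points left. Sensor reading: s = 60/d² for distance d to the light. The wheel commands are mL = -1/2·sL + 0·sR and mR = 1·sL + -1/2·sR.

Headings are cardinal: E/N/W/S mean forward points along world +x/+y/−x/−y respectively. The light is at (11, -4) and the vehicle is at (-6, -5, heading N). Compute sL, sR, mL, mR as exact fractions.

left sensor world pos  = (-7, -3); dL² = 325
right sensor world pos = (-5, -3); dR² = 257
sL = 60/325 = 12/65
sR = 60/257 = 60/257
mL = -1/2·sL + 0·sR = -6/65
mR = 1·sL + -1/2·sR = 1134/16705

12/65 60/257 -6/65 1134/16705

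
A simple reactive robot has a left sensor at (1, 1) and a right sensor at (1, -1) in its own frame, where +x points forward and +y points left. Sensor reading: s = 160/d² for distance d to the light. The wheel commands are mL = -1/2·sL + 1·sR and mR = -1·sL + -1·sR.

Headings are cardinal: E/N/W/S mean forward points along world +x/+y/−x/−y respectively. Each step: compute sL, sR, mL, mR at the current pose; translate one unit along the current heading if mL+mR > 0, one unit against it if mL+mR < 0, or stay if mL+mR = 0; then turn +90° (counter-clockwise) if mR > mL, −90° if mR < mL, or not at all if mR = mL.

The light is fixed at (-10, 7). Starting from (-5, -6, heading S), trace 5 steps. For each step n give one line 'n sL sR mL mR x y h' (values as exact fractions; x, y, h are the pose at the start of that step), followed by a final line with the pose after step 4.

0 20/29 40/53 630/1537 -2220/1537 -5 -6 S
1 32/37 160/137 3728/5069 -10304/5069 -5 -5 W
2 80/73 16/17 488/1241 -2528/1241 -4 -5 N
3 160/193 32/49 2256/9457 -14016/9457 -4 -6 E
4 20/29 40/53 630/1537 -2220/1537 -5 -6 S
final -5 -5 W

n=0: pose=(-5,-6,S); sL=20/29, sR=40/53; mL=630/1537, mR=-2220/1537; mL+mR=-30/29 → advance -1; mR−mL=-2850/1537 → turn -1·90°
n=1: pose=(-5,-5,W); sL=32/37, sR=160/137; mL=3728/5069, mR=-10304/5069; mL+mR=-48/37 → advance -1; mR−mL=-14032/5069 → turn -1·90°
n=2: pose=(-4,-5,N); sL=80/73, sR=16/17; mL=488/1241, mR=-2528/1241; mL+mR=-120/73 → advance -1; mR−mL=-3016/1241 → turn -1·90°
n=3: pose=(-4,-6,E); sL=160/193, sR=32/49; mL=2256/9457, mR=-14016/9457; mL+mR=-240/193 → advance -1; mR−mL=-16272/9457 → turn -1·90°
n=4: pose=(-5,-6,S); sL=20/29, sR=40/53; mL=630/1537, mR=-2220/1537; mL+mR=-30/29 → advance -1; mR−mL=-2850/1537 → turn -1·90°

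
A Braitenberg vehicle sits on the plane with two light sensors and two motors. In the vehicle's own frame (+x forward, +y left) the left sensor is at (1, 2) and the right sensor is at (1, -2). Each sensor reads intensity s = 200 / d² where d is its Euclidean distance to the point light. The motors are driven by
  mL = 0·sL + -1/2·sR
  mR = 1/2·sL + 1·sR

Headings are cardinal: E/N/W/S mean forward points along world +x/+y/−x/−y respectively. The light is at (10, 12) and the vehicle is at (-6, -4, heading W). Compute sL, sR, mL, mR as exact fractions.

200/613 40/97 -20/97 34220/59461

left sensor world pos  = (-7, -6); dL² = 613
right sensor world pos = (-7, -2); dR² = 485
sL = 200/613 = 200/613
sR = 200/485 = 40/97
mL = 0·sL + -1/2·sR = -20/97
mR = 1/2·sL + 1·sR = 34220/59461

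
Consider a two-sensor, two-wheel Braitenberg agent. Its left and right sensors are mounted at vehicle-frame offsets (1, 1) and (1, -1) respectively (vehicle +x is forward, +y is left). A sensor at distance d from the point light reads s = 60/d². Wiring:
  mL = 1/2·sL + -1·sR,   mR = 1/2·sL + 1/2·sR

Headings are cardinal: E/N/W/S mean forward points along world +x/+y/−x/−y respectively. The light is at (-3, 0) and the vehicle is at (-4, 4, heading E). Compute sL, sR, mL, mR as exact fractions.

12/5 20/3 -82/15 68/15

left sensor world pos  = (-3, 5); dL² = 25
right sensor world pos = (-3, 3); dR² = 9
sL = 60/25 = 12/5
sR = 60/9 = 20/3
mL = 1/2·sL + -1·sR = -82/15
mR = 1/2·sL + 1/2·sR = 68/15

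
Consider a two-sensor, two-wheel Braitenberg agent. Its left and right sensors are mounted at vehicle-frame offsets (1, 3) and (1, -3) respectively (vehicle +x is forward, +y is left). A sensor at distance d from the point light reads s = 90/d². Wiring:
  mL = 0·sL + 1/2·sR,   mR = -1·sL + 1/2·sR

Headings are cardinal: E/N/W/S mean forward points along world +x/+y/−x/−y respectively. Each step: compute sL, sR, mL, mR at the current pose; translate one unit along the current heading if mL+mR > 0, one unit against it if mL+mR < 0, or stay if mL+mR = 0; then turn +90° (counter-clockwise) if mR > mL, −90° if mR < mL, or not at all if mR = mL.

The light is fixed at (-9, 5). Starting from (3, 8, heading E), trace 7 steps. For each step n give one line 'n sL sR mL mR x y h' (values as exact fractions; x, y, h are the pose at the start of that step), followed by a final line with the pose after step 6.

n=0: pose=(3,8,E); sL=18/41, sR=90/169; mL=45/169, mR=-1197/6929; mL+mR=648/6929 → advance +1; mR−mL=-18/41 → turn -1·90°
n=1: pose=(4,8,S); sL=9/26, sR=45/52; mL=45/104, mR=9/104; mL+mR=27/52 → advance +1; mR−mL=-9/26 → turn -1·90°
n=2: pose=(4,7,W); sL=18/29, sR=90/169; mL=45/169, mR=-1737/4901; mL+mR=-432/4901 → advance -1; mR−mL=-18/29 → turn -1·90°
n=3: pose=(5,7,N); sL=9/13, sR=45/149; mL=45/298, mR=-2097/3874; mL+mR=-756/1937 → advance -1; mR−mL=-9/13 → turn -1·90°
n=4: pose=(5,6,E); sL=90/241, sR=90/229; mL=45/229, mR=-9765/55189; mL+mR=1080/55189 → advance +1; mR−mL=-90/241 → turn -1·90°
n=5: pose=(6,6,S); sL=5/18, sR=5/8; mL=5/16, mR=5/144; mL+mR=25/72 → advance +1; mR−mL=-5/18 → turn -1·90°
n=6: pose=(6,5,W); sL=18/41, sR=18/41; mL=9/41, mR=-9/41; mL+mR=0 → advance +0; mR−mL=-18/41 → turn -1·90°

0 18/41 90/169 45/169 -1197/6929 3 8 E
1 9/26 45/52 45/104 9/104 4 8 S
2 18/29 90/169 45/169 -1737/4901 4 7 W
3 9/13 45/149 45/298 -2097/3874 5 7 N
4 90/241 90/229 45/229 -9765/55189 5 6 E
5 5/18 5/8 5/16 5/144 6 6 S
6 18/41 18/41 9/41 -9/41 6 5 W
final 6 5 N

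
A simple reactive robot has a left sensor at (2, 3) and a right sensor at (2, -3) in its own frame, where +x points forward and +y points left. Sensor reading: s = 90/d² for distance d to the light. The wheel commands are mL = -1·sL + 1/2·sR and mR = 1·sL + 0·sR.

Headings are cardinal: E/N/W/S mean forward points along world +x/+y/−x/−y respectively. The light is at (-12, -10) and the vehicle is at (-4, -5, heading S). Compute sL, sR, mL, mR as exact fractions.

left sensor world pos  = (-1, -7); dL² = 130
right sensor world pos = (-7, -7); dR² = 34
sL = 90/130 = 9/13
sR = 90/34 = 45/17
mL = -1·sL + 1/2·sR = 279/442
mR = 1·sL + 0·sR = 9/13

9/13 45/17 279/442 9/13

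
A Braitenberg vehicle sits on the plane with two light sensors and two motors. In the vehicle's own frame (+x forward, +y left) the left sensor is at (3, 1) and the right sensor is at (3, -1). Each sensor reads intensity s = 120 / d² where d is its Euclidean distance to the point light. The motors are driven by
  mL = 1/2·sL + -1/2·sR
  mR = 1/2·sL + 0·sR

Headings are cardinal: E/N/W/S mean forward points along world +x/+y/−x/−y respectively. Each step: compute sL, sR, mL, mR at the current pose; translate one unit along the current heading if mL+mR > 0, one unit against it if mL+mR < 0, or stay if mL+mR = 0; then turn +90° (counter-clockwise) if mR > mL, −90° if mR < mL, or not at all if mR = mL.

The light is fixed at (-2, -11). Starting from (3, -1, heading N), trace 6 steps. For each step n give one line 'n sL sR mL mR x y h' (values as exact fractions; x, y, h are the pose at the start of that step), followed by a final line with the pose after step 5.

n=0: pose=(3,-1,N); sL=24/37, sR=24/41; mL=48/1517, mR=12/37; mL+mR=540/1517 → advance +1; mR−mL=12/41 → turn +1·90°
n=1: pose=(3,0,W); sL=15/13, sR=30/37; mL=165/962, mR=15/26; mL+mR=360/481 → advance +1; mR−mL=15/37 → turn +1·90°
n=2: pose=(2,0,S); sL=120/89, sR=120/73; mL=-960/6497, mR=60/89; mL+mR=3420/6497 → advance +1; mR−mL=60/73 → turn +1·90°
n=3: pose=(2,-1,E); sL=12/17, sR=12/13; mL=-24/221, mR=6/17; mL+mR=54/221 → advance +1; mR−mL=6/13 → turn +1·90°
n=4: pose=(3,-1,N); sL=24/37, sR=24/41; mL=48/1517, mR=12/37; mL+mR=540/1517 → advance +1; mR−mL=12/41 → turn +1·90°
n=5: pose=(3,0,W); sL=15/13, sR=30/37; mL=165/962, mR=15/26; mL+mR=360/481 → advance +1; mR−mL=15/37 → turn +1·90°

0 24/37 24/41 48/1517 12/37 3 -1 N
1 15/13 30/37 165/962 15/26 3 0 W
2 120/89 120/73 -960/6497 60/89 2 0 S
3 12/17 12/13 -24/221 6/17 2 -1 E
4 24/37 24/41 48/1517 12/37 3 -1 N
5 15/13 30/37 165/962 15/26 3 0 W
final 2 0 S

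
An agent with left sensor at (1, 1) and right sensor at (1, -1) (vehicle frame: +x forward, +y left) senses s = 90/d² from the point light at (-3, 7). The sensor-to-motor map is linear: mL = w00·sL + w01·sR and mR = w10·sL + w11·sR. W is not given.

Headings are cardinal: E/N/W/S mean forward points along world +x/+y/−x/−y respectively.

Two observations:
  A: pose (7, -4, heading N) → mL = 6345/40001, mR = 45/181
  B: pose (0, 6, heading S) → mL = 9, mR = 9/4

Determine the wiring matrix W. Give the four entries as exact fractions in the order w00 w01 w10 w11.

-1/2 1 1/2 0

obs A: pose=(7,-4,N) → sL=90/181, sR=90/221, mL=6345/40001, mR=45/181
obs B: pose=(0,6,S) → sL=9/2, sR=45/4, mL=9, mR=9/4
sensor matrix S = [[90/181, 90/221], [9/2, 45/4]]; det S = 300915/80002
solve [mL_A; mL_B] = S·[w00; w01] and [mR_A; mR_B] = S·[w10; w11]:
  w00 = -1/2, w01 = 1, w10 = 1/2, w11 = 0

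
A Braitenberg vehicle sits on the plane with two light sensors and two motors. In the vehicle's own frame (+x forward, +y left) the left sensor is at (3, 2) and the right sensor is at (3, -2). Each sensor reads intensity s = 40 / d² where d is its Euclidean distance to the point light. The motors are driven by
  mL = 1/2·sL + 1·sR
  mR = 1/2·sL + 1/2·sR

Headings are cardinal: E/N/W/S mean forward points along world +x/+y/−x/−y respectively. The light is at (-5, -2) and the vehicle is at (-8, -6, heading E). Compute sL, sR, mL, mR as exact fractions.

left sensor world pos  = (-5, -4); dL² = 4
right sensor world pos = (-5, -8); dR² = 36
sL = 40/4 = 10
sR = 40/36 = 10/9
mL = 1/2·sL + 1·sR = 55/9
mR = 1/2·sL + 1/2·sR = 50/9

10 10/9 55/9 50/9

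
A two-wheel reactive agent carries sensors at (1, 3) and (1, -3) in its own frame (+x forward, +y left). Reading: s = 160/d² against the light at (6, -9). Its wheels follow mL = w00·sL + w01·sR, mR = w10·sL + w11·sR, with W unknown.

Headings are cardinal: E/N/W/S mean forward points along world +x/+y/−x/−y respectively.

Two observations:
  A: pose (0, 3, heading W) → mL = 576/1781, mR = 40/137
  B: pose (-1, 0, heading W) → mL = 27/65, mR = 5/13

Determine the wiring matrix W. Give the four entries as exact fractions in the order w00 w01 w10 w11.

obs A: pose=(0,3,W) → sL=16/13, sR=80/137, mL=576/1781, mR=40/137
obs B: pose=(-1,0,W) → sL=8/5, sR=10/13, mL=27/65, mR=5/13
sensor matrix S = [[16/13, 80/137], [8/5, 10/13]]; det S = 288/23153
solve [mL_A; mL_B] = S·[w00; w01] and [mR_A; mR_B] = S·[w10; w11]:
  w00 = 1/2, w01 = -1/2, w10 = 0, w11 = 1/2

1/2 -1/2 0 1/2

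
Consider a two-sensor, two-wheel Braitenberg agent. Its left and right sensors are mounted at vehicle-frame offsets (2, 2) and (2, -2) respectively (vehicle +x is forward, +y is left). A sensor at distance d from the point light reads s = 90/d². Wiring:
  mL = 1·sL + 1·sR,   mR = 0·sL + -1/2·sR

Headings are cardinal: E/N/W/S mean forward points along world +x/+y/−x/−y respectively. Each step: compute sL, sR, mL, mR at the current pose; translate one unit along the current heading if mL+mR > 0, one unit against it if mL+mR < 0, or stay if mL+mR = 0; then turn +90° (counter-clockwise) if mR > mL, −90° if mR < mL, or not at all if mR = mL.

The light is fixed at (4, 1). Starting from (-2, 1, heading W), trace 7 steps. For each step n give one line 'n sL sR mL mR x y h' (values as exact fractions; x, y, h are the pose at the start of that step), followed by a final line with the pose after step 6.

0 45/34 45/34 45/17 -45/68 -2 1 W
1 18/17 90/29 2052/493 -45/29 -3 1 N
2 45/17 45/13 1350/221 -45/26 -3 2 E
3 90/17 18/13 1476/221 -9/13 -2 2 S
4 45/34 45/34 45/17 -45/68 -2 1 W
5 18/17 90/29 2052/493 -45/29 -3 1 N
6 45/17 45/13 1350/221 -45/26 -3 2 E
final -2 2 S

n=0: pose=(-2,1,W); sL=45/34, sR=45/34; mL=45/17, mR=-45/68; mL+mR=135/68 → advance +1; mR−mL=-225/68 → turn -1·90°
n=1: pose=(-3,1,N); sL=18/17, sR=90/29; mL=2052/493, mR=-45/29; mL+mR=1287/493 → advance +1; mR−mL=-2817/493 → turn -1·90°
n=2: pose=(-3,2,E); sL=45/17, sR=45/13; mL=1350/221, mR=-45/26; mL+mR=1935/442 → advance +1; mR−mL=-3465/442 → turn -1·90°
n=3: pose=(-2,2,S); sL=90/17, sR=18/13; mL=1476/221, mR=-9/13; mL+mR=1323/221 → advance +1; mR−mL=-1629/221 → turn -1·90°
n=4: pose=(-2,1,W); sL=45/34, sR=45/34; mL=45/17, mR=-45/68; mL+mR=135/68 → advance +1; mR−mL=-225/68 → turn -1·90°
n=5: pose=(-3,1,N); sL=18/17, sR=90/29; mL=2052/493, mR=-45/29; mL+mR=1287/493 → advance +1; mR−mL=-2817/493 → turn -1·90°
n=6: pose=(-3,2,E); sL=45/17, sR=45/13; mL=1350/221, mR=-45/26; mL+mR=1935/442 → advance +1; mR−mL=-3465/442 → turn -1·90°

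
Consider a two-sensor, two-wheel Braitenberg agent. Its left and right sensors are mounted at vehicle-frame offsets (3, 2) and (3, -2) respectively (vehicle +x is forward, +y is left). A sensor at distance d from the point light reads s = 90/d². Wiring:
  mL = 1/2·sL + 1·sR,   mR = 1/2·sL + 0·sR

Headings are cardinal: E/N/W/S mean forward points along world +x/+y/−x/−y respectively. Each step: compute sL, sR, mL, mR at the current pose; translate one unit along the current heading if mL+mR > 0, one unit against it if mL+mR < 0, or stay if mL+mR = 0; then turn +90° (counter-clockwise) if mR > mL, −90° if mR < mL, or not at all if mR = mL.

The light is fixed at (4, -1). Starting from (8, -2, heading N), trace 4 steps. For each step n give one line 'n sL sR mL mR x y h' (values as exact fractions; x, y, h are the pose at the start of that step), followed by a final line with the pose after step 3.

n=0: pose=(8,-2,N); sL=45/4, sR=9/4; mL=63/8, mR=45/8; mL+mR=27/2 → advance +1; mR−mL=-9/4 → turn -1·90°
n=1: pose=(8,-1,E); sL=90/53, sR=90/53; mL=135/53, mR=45/53; mL+mR=180/53 → advance +1; mR−mL=-90/53 → turn -1·90°
n=2: pose=(9,-1,S); sL=45/29, sR=5; mL=335/58, mR=45/58; mL+mR=190/29 → advance +1; mR−mL=-5 → turn -1·90°
n=3: pose=(9,-2,W); sL=90/13, sR=18; mL=279/13, mR=45/13; mL+mR=324/13 → advance +1; mR−mL=-18 → turn -1·90°

0 45/4 9/4 63/8 45/8 8 -2 N
1 90/53 90/53 135/53 45/53 8 -1 E
2 45/29 5 335/58 45/58 9 -1 S
3 90/13 18 279/13 45/13 9 -2 W
final 8 -2 N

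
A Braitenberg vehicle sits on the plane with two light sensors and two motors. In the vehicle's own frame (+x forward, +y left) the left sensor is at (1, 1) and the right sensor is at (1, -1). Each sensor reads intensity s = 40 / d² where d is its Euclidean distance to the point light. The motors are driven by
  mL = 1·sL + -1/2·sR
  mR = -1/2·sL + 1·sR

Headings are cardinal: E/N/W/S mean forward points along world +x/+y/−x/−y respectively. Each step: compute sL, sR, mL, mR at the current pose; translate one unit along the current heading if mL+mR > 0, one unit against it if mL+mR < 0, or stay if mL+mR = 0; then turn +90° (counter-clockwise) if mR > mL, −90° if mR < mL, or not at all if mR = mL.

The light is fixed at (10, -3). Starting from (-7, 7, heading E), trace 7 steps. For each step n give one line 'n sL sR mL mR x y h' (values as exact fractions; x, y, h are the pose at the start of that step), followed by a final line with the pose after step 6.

0 40/377 40/337 5940/127049 8340/127049 -7 7 E
1 4/41 20/173 282/7093 474/7093 -6 7 N
2 40/389 40/433 9540/168437 6900/168437 -6 8 W
3 10/117 1/10 83/2340 67/1170 -7 8 N
4 8/89 40/493 2164/43877 1588/43877 -7 9 W
5 4/53 20/229 386/12137 602/12137 -8 9 N
6 8/101 40/557 2436/56257 1812/56257 -8 10 W
final -9 10 N

n=0: pose=(-7,7,E); sL=40/377, sR=40/337; mL=5940/127049, mR=8340/127049; mL+mR=14280/127049 → advance +1; mR−mL=2400/127049 → turn +1·90°
n=1: pose=(-6,7,N); sL=4/41, sR=20/173; mL=282/7093, mR=474/7093; mL+mR=756/7093 → advance +1; mR−mL=192/7093 → turn +1·90°
n=2: pose=(-6,8,W); sL=40/389, sR=40/433; mL=9540/168437, mR=6900/168437; mL+mR=16440/168437 → advance +1; mR−mL=-2640/168437 → turn -1·90°
n=3: pose=(-7,8,N); sL=10/117, sR=1/10; mL=83/2340, mR=67/1170; mL+mR=217/2340 → advance +1; mR−mL=17/780 → turn +1·90°
n=4: pose=(-7,9,W); sL=8/89, sR=40/493; mL=2164/43877, mR=1588/43877; mL+mR=3752/43877 → advance +1; mR−mL=-576/43877 → turn -1·90°
n=5: pose=(-8,9,N); sL=4/53, sR=20/229; mL=386/12137, mR=602/12137; mL+mR=988/12137 → advance +1; mR−mL=216/12137 → turn +1·90°
n=6: pose=(-8,10,W); sL=8/101, sR=40/557; mL=2436/56257, mR=1812/56257; mL+mR=4248/56257 → advance +1; mR−mL=-624/56257 → turn -1·90°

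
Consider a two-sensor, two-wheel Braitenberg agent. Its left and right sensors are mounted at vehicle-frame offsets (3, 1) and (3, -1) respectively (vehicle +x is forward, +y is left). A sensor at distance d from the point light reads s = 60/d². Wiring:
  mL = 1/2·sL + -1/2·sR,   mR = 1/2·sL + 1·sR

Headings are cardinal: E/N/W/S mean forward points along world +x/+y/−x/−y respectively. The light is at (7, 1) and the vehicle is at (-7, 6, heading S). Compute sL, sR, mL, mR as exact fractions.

left sensor world pos  = (-6, 3); dL² = 173
right sensor world pos = (-8, 3); dR² = 229
sL = 60/173 = 60/173
sR = 60/229 = 60/229
mL = 1/2·sL + -1/2·sR = 1680/39617
mR = 1/2·sL + 1·sR = 17250/39617

60/173 60/229 1680/39617 17250/39617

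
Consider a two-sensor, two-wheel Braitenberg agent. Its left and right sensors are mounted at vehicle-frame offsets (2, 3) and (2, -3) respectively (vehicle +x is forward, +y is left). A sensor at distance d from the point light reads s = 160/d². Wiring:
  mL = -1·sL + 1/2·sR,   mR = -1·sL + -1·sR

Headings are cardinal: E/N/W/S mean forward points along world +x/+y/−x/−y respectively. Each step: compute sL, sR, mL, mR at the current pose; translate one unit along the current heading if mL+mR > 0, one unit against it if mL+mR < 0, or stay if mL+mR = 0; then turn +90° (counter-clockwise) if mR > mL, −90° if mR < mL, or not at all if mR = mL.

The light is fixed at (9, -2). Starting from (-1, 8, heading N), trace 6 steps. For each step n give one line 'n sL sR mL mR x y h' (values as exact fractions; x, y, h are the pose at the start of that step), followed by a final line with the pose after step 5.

0 160/313 160/193 -5840/60409 -80960/60409 -1 8 N
1 10/13 8/5 2/65 -154/65 -1 7 E
2 160/113 32/49 -6032/5537 -11456/5537 -2 7 S
3 80/109 80/169 -9160/18421 -22240/18421 -2 8 W
4 160/313 160/193 -5840/60409 -80960/60409 -1 8 N
5 10/13 8/5 2/65 -154/65 -1 7 E
final -2 7 S

n=0: pose=(-1,8,N); sL=160/313, sR=160/193; mL=-5840/60409, mR=-80960/60409; mL+mR=-86800/60409 → advance -1; mR−mL=-240/193 → turn -1·90°
n=1: pose=(-1,7,E); sL=10/13, sR=8/5; mL=2/65, mR=-154/65; mL+mR=-152/65 → advance -1; mR−mL=-12/5 → turn -1·90°
n=2: pose=(-2,7,S); sL=160/113, sR=32/49; mL=-6032/5537, mR=-11456/5537; mL+mR=-17488/5537 → advance -1; mR−mL=-48/49 → turn -1·90°
n=3: pose=(-2,8,W); sL=80/109, sR=80/169; mL=-9160/18421, mR=-22240/18421; mL+mR=-31400/18421 → advance -1; mR−mL=-120/169 → turn -1·90°
n=4: pose=(-1,8,N); sL=160/313, sR=160/193; mL=-5840/60409, mR=-80960/60409; mL+mR=-86800/60409 → advance -1; mR−mL=-240/193 → turn -1·90°
n=5: pose=(-1,7,E); sL=10/13, sR=8/5; mL=2/65, mR=-154/65; mL+mR=-152/65 → advance -1; mR−mL=-12/5 → turn -1·90°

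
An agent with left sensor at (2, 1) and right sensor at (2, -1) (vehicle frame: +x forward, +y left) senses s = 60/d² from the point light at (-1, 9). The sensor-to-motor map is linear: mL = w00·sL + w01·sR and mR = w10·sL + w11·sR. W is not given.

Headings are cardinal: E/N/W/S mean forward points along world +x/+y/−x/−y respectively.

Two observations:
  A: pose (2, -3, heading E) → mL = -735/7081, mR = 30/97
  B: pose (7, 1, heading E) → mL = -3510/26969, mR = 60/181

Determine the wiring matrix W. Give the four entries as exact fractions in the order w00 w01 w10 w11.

obs A: pose=(2,-3,E) → sL=30/73, sR=30/97, mL=-735/7081, mR=30/97
obs B: pose=(7,1,E) → sL=60/149, sR=60/181, mL=-3510/26969, mR=60/181
sensor matrix S = [[30/73, 30/97], [60/149, 60/181]]; det S = 2232000/190967489
solve [mL_A; mL_B] = S·[w00; w01] and [mR_A; mR_B] = S·[w10; w11]:
  w00 = 1/2, w01 = -1, w10 = 0, w11 = 1

1/2 -1 0 1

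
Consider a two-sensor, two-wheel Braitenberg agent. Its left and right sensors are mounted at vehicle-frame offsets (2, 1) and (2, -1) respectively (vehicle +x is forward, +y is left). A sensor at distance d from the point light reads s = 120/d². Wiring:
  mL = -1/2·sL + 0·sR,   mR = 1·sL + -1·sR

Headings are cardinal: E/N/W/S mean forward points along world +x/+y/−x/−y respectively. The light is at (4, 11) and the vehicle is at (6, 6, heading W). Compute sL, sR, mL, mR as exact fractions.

10/3 15/2 -5/3 -25/6

left sensor world pos  = (4, 5); dL² = 36
right sensor world pos = (4, 7); dR² = 16
sL = 120/36 = 10/3
sR = 120/16 = 15/2
mL = -1/2·sL + 0·sR = -5/3
mR = 1·sL + -1·sR = -25/6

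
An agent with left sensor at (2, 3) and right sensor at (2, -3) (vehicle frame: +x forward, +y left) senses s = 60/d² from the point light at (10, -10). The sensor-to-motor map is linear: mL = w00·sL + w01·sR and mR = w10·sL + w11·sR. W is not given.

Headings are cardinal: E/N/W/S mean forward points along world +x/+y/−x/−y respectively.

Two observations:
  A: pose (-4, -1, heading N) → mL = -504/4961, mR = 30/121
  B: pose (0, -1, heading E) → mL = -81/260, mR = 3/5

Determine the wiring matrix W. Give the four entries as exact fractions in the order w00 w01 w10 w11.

obs A: pose=(-4,-1,N) → sL=6/41, sR=30/121, mL=-504/4961, mR=30/121
obs B: pose=(0,-1,E) → sL=15/52, sR=3/5, mL=-81/260, mR=3/5
sensor matrix S = [[6/41, 30/121], [15/52, 3/5]]; det S = 10503/644930
solve [mL_A; mL_B] = S·[w00; w01] and [mR_A; mR_B] = S·[w10; w11]:
  w00 = 1, w01 = -1, w10 = 0, w11 = 1

1 -1 0 1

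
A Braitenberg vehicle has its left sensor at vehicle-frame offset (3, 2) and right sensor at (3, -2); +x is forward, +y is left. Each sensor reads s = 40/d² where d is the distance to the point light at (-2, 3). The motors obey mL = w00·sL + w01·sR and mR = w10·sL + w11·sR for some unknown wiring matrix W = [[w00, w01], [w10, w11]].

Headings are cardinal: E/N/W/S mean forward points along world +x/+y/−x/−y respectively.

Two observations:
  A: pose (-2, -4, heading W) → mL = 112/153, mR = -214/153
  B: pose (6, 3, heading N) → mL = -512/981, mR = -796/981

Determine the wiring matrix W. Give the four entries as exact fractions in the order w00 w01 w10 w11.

-1 1 -1/2 -1

obs A: pose=(-2,-4,W) → sL=4/9, sR=20/17, mL=112/153, mR=-214/153
obs B: pose=(6,3,N) → sL=8/9, sR=40/109, mL=-512/981, mR=-796/981
sensor matrix S = [[4/9, 20/17], [8/9, 40/109]]; det S = -14720/16677
solve [mL_A; mL_B] = S·[w00; w01] and [mR_A; mR_B] = S·[w10; w11]:
  w00 = -1, w01 = 1, w10 = -1/2, w11 = -1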